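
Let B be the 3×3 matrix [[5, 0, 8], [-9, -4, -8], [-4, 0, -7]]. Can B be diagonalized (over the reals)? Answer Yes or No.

Yes

Characteristic polynomial: p(μ) = μ^3 + 6μ^2 + 5μ - 12 = (μ - 1)(μ + 3)(μ + 4).
All 3 eigenvalues are distinct, so B is diagonalizable.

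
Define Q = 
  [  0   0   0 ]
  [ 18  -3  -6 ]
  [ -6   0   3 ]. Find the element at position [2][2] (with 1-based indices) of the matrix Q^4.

Characteristic polynomial: t^3 - 9t = t(t - 3)(t + 3), so the eigenvalues are -3, 0, 3.
t=0: eigenvector (1, 2, 2).
t=-3: eigenvector (0, 1, 0).
t=3: eigenvector (0, -1, 1).
P = [[1, 0, 0], [2, 1, -1], [2, 0, 1]], D = diag(0, -3, 3), P⁻¹ = [[1, 0, 0], [-4, 1, 1], [-2, 0, 1]].
Q⁴ = P·diag(0, 81, 81)·P⁻¹ = [[0, 0, 0], [-162, 81, 0], [-162, 0, 81]].
The requested entry is 81.

81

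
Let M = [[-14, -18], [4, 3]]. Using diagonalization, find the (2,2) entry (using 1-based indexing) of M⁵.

Characteristic polynomial: r^2 + 11r + 30 = (r + 5)(r + 6), so the eigenvalues are -6, -5.
r=-5: eigenvector (-2, 1).
r=-6: eigenvector (-9, 4).
P = [[-2, -9], [1, 4]], D = diag(-5, -6), P⁻¹ = [[4, 9], [-1, -2]].
M⁵ = P·diag(-3125, -7776)·P⁻¹ = [[-44984, -83718], [18604, 34083]].
The requested entry is 34083.

34083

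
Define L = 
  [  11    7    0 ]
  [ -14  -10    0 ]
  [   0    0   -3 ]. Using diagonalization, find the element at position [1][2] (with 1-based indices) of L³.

91

Characteristic polynomial: s^3 + 2s^2 - 15s - 36 = (s - 4)(s + 3)^2, so the eigenvalues are -3, -3, 4.
s=-3: eigenvector (0, 0, 1).
s=-3: eigenvector (-1, 2, 0).
s=4: eigenvector (1, -1, 0).
P = [[0, -1, 1], [0, 2, -1], [1, 0, 0]], D = diag(-3, -3, 4), P⁻¹ = [[0, 0, 1], [1, 1, 0], [2, 1, 0]].
L³ = P·diag(-27, -27, 64)·P⁻¹ = [[155, 91, 0], [-182, -118, 0], [0, 0, -27]].
The requested entry is 91.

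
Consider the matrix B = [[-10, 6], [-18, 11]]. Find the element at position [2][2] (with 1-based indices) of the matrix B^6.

Characteristic polynomial: μ^2 - μ - 2 = (μ - 2)(μ + 1), so the eigenvalues are -1, 2.
μ=-1: eigenvector (-2, -3).
μ=2: eigenvector (1, 2).
P = [[-2, 1], [-3, 2]], D = diag(-1, 2), P⁻¹ = [[-2, 1], [-3, 2]].
B⁶ = P·diag(1, 64)·P⁻¹ = [[-188, 126], [-378, 253]].
The requested entry is 253.

253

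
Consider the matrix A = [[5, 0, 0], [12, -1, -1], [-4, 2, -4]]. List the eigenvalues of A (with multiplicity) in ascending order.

-3, -2, 5

Characteristic polynomial: p(μ) = μ^3 - 19μ - 30 = (μ - 5)(μ + 2)(μ + 3).
Roots (with multiplicity): -3, -2, 5.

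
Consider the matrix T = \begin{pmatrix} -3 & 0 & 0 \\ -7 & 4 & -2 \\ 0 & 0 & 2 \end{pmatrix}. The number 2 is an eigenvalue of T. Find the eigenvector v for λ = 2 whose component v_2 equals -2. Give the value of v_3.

T − 2I = [[-5, 0, 0], [-7, 2, -2], [0, 0, 0]].
Solving (T − 2I)v = 0 gives the eigenspace spanned by (0, -2, -2).
With v_2 = -2, v = (0, -2, -2), so v_3 = -2.

-2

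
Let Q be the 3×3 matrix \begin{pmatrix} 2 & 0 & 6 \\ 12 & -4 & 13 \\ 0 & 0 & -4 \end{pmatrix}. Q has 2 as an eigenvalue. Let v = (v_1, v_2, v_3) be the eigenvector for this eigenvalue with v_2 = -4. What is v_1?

-2

Q − 2I = [[0, 0, 6], [12, -6, 13], [0, 0, -6]].
Solving (Q − 2I)v = 0 gives the eigenspace spanned by (-2, -4, 0).
With v_2 = -4, v = (-2, -4, 0), so v_1 = -2.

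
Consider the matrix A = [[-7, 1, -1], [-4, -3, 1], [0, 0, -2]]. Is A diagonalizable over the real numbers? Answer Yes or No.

No

Characteristic polynomial: p(λ) = λ^3 + 12λ^2 + 45λ + 50 = (λ + 2)(λ + 5)^2.
λ = -5 has algebraic multiplicity 2; rank(A + 5I) = 2, so geometric multiplicity = 1.
Geometric multiplicity < algebraic multiplicity, so A is not diagonalizable.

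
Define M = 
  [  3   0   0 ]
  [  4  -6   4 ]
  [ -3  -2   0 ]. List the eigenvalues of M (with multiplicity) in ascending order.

-4, -2, 3

Characteristic polynomial: p(t) = t^3 + 3t^2 - 10t - 24 = (t - 3)(t + 2)(t + 4).
Roots (with multiplicity): -4, -2, 3.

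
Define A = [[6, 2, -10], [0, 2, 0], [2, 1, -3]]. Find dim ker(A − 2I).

A − 2I = [[4, 2, -10], [0, 0, 0], [2, 1, -5]].
This matrix has rank 1, so its null space has dimension 3 − 1 = 2.

2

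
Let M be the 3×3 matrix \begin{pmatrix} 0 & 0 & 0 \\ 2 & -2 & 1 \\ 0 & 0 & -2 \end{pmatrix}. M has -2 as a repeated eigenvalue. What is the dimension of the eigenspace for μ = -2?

M + 2I = [[2, 0, 0], [2, 0, 1], [0, 0, 0]].
This matrix has rank 2, so its null space has dimension 3 − 2 = 1.

1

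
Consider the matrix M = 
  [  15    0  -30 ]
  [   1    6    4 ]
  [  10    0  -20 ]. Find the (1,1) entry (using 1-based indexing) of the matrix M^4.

Characteristic polynomial: λ^3 - λ^2 - 30λ = λ(λ - 6)(λ + 5), so the eigenvalues are -5, 0, 6.
λ=0: eigenvector (2, -1, 1).
λ=6: eigenvector (0, 1, 0).
λ=-5: eigenvector (3, -1, 2).
P = [[2, 0, 3], [-1, 1, -1], [1, 0, 2]], D = diag(0, 6, -5), P⁻¹ = [[2, 0, -3], [1, 1, -1], [-1, 0, 2]].
M⁴ = P·diag(0, 1296, 625)·P⁻¹ = [[-1875, 0, 3750], [1921, 1296, -2546], [-1250, 0, 2500]].
The requested entry is -1875.

-1875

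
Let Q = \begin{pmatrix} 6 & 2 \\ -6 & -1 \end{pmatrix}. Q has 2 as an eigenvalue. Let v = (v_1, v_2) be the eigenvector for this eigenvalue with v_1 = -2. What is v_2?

4

Q − 2I = [[4, 2], [-6, -3]].
Solving (Q − 2I)v = 0 gives the eigenspace spanned by (-2, 4).
With v_1 = -2, v = (-2, 4), so v_2 = 4.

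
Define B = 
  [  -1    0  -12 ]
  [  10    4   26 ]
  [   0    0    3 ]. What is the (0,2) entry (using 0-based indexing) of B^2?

Characteristic polynomial: t^3 - 6t^2 + 5t + 12 = (t - 4)(t - 3)(t + 1), so the eigenvalues are -1, 3, 4.
t=3: eigenvector (-3, 4, 1).
t=4: eigenvector (0, 1, 0).
t=-1: eigenvector (1, -2, 0).
P = [[-3, 0, 1], [4, 1, -2], [1, 0, 0]], D = diag(3, 4, -1), P⁻¹ = [[0, 0, 1], [2, 1, 2], [1, 0, 3]].
B² = P·diag(9, 16, 1)·P⁻¹ = [[1, 0, -24], [30, 16, 62], [0, 0, 9]].
The requested entry is -24.

-24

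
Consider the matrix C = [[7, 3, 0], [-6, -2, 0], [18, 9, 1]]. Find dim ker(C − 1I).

2

C − 1I = [[6, 3, 0], [-6, -3, 0], [18, 9, 0]].
This matrix has rank 1, so its null space has dimension 3 − 1 = 2.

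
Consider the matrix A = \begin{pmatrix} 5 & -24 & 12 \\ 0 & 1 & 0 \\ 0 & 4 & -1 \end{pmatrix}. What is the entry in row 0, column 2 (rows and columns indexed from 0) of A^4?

Characteristic polynomial: t^3 - 5t^2 - t + 5 = (t - 5)(t - 1)(t + 1), so the eigenvalues are -1, 1, 5.
t=5: eigenvector (1, 0, 0).
t=1: eigenvector (0, 1, 2).
t=-1: eigenvector (-2, 0, 1).
P = [[1, 0, -2], [0, 1, 0], [0, 2, 1]], D = diag(5, 1, -1), P⁻¹ = [[1, -4, 2], [0, 1, 0], [0, -2, 1]].
A⁴ = P·diag(625, 1, 1)·P⁻¹ = [[625, -2496, 1248], [0, 1, 0], [0, 0, 1]].
The requested entry is 1248.

1248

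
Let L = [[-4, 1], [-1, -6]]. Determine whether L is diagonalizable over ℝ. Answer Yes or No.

Characteristic polynomial: p(s) = s^2 + 10s + 25 = (s + 5)^2.
s = -5 has algebraic multiplicity 2; rank(L + 5I) = 1, so geometric multiplicity = 1.
Geometric multiplicity < algebraic multiplicity, so L is not diagonalizable.

No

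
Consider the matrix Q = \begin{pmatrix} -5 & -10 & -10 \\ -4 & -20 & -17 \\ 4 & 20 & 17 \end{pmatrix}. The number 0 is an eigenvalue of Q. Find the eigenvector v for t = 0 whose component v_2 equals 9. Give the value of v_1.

6

Q = [[-5, -10, -10], [-4, -20, -17], [4, 20, 17]].
Solving (Q)v = 0 gives the eigenspace spanned by (6, 9, -12).
With v_2 = 9, v = (6, 9, -12), so v_1 = 6.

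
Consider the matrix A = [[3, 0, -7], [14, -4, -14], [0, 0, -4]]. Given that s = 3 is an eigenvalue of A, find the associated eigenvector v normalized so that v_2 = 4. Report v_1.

2

A − 3I = [[0, 0, -7], [14, -7, -14], [0, 0, -7]].
Solving (A − 3I)v = 0 gives the eigenspace spanned by (2, 4, 0).
With v_2 = 4, v = (2, 4, 0), so v_1 = 2.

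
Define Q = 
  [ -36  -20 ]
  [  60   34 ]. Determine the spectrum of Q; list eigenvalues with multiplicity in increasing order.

Characteristic polynomial: p(μ) = μ^2 + 2μ - 24 = (μ - 4)(μ + 6).
Roots (with multiplicity): -6, 4.

-6, 4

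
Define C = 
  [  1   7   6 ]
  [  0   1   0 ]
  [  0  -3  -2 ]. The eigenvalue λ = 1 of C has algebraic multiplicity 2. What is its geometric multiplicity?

C − 1I = [[0, 7, 6], [0, 0, 0], [0, -3, -3]].
This matrix has rank 2, so its null space has dimension 3 − 2 = 1.

1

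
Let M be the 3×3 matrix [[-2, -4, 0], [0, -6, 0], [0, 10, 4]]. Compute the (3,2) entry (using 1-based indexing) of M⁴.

Characteristic polynomial: λ^3 + 4λ^2 - 20λ - 48 = (λ - 4)(λ + 2)(λ + 6), so the eigenvalues are -6, -2, 4.
λ=-2: eigenvector (1, 0, 0).
λ=4: eigenvector (0, 0, 1).
λ=-6: eigenvector (1, 1, -1).
P = [[1, 0, 1], [0, 0, 1], [0, 1, -1]], D = diag(-2, 4, -6), P⁻¹ = [[1, -1, 0], [0, 1, 1], [0, 1, 0]].
M⁴ = P·diag(16, 256, 1296)·P⁻¹ = [[16, 1280, 0], [0, 1296, 0], [0, -1040, 256]].
The requested entry is -1040.

-1040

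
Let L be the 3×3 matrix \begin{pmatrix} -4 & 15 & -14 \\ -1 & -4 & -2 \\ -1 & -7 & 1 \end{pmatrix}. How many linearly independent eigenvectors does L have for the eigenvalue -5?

L + 5I = [[1, 15, -14], [-1, 1, -2], [-1, -7, 6]].
This matrix has rank 2, so its null space has dimension 3 − 2 = 1.

1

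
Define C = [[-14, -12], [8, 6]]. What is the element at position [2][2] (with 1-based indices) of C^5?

15456

Characteristic polynomial: μ^2 + 8μ + 12 = (μ + 2)(μ + 6), so the eigenvalues are -6, -2.
μ=-2: eigenvector (1, -1).
μ=-6: eigenvector (3, -2).
P = [[1, 3], [-1, -2]], D = diag(-2, -6), P⁻¹ = [[-2, -3], [1, 1]].
C⁵ = P·diag(-32, -7776)·P⁻¹ = [[-23264, -23232], [15488, 15456]].
The requested entry is 15456.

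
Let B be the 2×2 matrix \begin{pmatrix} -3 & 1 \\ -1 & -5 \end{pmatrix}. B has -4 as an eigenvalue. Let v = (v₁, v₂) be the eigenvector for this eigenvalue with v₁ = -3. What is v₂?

3

B + 4I = [[1, 1], [-1, -1]].
Solving (B + 4I)v = 0 gives the eigenspace spanned by (-3, 3).
With v₁ = -3, v = (-3, 3), so v₂ = 3.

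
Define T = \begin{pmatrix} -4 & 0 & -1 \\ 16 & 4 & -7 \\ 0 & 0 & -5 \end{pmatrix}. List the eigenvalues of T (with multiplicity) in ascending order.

Characteristic polynomial: p(μ) = μ^3 + 5μ^2 - 16μ - 80 = (μ - 4)(μ + 4)(μ + 5).
Roots (with multiplicity): -5, -4, 4.

-5, -4, 4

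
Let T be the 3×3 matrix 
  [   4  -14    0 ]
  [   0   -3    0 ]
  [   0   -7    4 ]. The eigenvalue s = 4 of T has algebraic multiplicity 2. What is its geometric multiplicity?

T − 4I = [[0, -14, 0], [0, -7, 0], [0, -7, 0]].
This matrix has rank 1, so its null space has dimension 3 − 1 = 2.

2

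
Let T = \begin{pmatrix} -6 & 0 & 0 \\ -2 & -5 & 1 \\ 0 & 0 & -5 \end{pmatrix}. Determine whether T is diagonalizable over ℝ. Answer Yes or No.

Characteristic polynomial: p(r) = r^3 + 16r^2 + 85r + 150 = (r + 5)^2(r + 6).
r = -5 has algebraic multiplicity 2; rank(T + 5I) = 2, so geometric multiplicity = 1.
Geometric multiplicity < algebraic multiplicity, so T is not diagonalizable.

No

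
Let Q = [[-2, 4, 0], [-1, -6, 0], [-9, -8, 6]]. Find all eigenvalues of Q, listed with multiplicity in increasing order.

Characteristic polynomial: p(s) = s^3 + 2s^2 - 32s - 96 = (s - 6)(s + 4)^2.
Roots (with multiplicity): -4, -4, 6.

-4, -4, 6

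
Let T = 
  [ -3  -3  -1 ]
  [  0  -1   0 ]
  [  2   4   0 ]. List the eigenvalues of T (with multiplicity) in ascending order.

-2, -1, -1

Characteristic polynomial: p(μ) = μ^3 + 4μ^2 + 5μ + 2 = (μ + 1)^2(μ + 2).
Roots (with multiplicity): -2, -1, -1.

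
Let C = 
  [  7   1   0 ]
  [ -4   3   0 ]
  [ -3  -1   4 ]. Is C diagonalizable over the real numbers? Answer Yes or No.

Characteristic polynomial: p(μ) = μ^3 - 14μ^2 + 65μ - 100 = (μ - 5)^2(μ - 4).
μ = 5 has algebraic multiplicity 2; rank(C − 5I) = 2, so geometric multiplicity = 1.
Geometric multiplicity < algebraic multiplicity, so C is not diagonalizable.

No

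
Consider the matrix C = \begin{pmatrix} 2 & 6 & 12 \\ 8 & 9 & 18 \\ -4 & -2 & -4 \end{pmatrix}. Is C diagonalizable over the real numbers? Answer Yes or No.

Characteristic polynomial: p(r) = r^3 - 7r^2 + 10r = r(r - 5)(r - 2).
All 3 eigenvalues are distinct, so C is diagonalizable.

Yes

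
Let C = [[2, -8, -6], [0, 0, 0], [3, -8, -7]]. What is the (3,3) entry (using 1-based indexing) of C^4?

Characteristic polynomial: t^3 + 5t^2 + 4t = t(t + 1)(t + 4), so the eigenvalues are -4, -1, 0.
t=-4: eigenvector (1, 0, 1).
t=-1: eigenvector (-2, 0, -1).
t=0: eigenvector (-2, 1, -2).
P = [[1, -2, -2], [0, 0, 1], [1, -1, -2]], D = diag(-4, -1, 0), P⁻¹ = [[-1, 2, 2], [-1, 0, 1], [0, 1, 0]].
C⁴ = P·diag(256, 1, 0)·P⁻¹ = [[-254, 512, 510], [0, 0, 0], [-255, 512, 511]].
The requested entry is 511.

511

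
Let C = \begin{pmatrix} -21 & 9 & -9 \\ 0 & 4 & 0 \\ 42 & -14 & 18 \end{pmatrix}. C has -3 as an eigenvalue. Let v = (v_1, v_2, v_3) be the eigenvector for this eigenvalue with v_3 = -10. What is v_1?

C + 3I = [[-18, 9, -9], [0, 7, 0], [42, -14, 21]].
Solving (C + 3I)v = 0 gives the eigenspace spanned by (5, 0, -10).
With v_3 = -10, v = (5, 0, -10), so v_1 = 5.

5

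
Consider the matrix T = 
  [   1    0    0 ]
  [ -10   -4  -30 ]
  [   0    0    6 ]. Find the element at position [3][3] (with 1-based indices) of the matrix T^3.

216

Characteristic polynomial: r^3 - 3r^2 - 22r + 24 = (r - 6)(r - 1)(r + 4), so the eigenvalues are -4, 1, 6.
r=1: eigenvector (1, -2, 0).
r=-4: eigenvector (0, 1, 0).
r=6: eigenvector (0, -3, 1).
P = [[1, 0, 0], [-2, 1, -3], [0, 0, 1]], D = diag(1, -4, 6), P⁻¹ = [[1, 0, 0], [2, 1, 3], [0, 0, 1]].
T³ = P·diag(1, -64, 216)·P⁻¹ = [[1, 0, 0], [-130, -64, -840], [0, 0, 216]].
The requested entry is 216.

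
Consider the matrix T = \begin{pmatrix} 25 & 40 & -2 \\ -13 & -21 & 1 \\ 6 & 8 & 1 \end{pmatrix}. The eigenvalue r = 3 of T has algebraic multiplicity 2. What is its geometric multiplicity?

T − 3I = [[22, 40, -2], [-13, -24, 1], [6, 8, -2]].
This matrix has rank 2, so its null space has dimension 3 − 2 = 1.

1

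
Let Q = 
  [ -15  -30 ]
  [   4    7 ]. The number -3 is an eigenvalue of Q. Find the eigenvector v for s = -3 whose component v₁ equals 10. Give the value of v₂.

Q + 3I = [[-12, -30], [4, 10]].
Solving (Q + 3I)v = 0 gives the eigenspace spanned by (10, -4).
With v₁ = 10, v = (10, -4), so v₂ = -4.

-4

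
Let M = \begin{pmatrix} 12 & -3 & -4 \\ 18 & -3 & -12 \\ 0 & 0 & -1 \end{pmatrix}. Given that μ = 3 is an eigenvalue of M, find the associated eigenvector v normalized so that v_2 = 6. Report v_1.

M − 3I = [[9, -3, -4], [18, -6, -12], [0, 0, -4]].
Solving (M − 3I)v = 0 gives the eigenspace spanned by (2, 6, 0).
With v_2 = 6, v = (2, 6, 0), so v_1 = 2.

2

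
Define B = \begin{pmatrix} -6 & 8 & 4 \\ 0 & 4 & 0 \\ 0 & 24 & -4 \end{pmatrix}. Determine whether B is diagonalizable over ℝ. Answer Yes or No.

Characteristic polynomial: p(r) = r^3 + 6r^2 - 16r - 96 = (r - 4)(r + 4)(r + 6).
All 3 eigenvalues are distinct, so B is diagonalizable.

Yes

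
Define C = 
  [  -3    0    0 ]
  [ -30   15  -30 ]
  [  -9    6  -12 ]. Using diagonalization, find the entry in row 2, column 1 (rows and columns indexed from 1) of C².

Characteristic polynomial: λ^3 - 9λ = λ(λ - 3)(λ + 3), so the eigenvalues are -3, 0, 3.
λ=0: eigenvector (0, 2, 1).
λ=3: eigenvector (0, 5, 2).
λ=-3: eigenvector (1, 0, -1).
P = [[0, 0, 1], [2, 5, 0], [1, 2, -1]], D = diag(0, 3, -3), P⁻¹ = [[5, -2, 5], [-2, 1, -2], [1, 0, 0]].
C² = P·diag(0, 9, 9)·P⁻¹ = [[9, 0, 0], [-90, 45, -90], [-45, 18, -36]].
The requested entry is -90.

-90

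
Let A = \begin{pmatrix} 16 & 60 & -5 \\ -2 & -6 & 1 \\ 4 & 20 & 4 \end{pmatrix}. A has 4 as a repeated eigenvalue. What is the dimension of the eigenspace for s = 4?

1

A − 4I = [[12, 60, -5], [-2, -10, 1], [4, 20, 0]].
This matrix has rank 2, so its null space has dimension 3 − 2 = 1.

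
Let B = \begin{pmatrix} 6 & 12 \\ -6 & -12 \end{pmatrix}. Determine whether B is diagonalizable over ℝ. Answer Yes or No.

Yes

Characteristic polynomial: p(λ) = λ^2 + 6λ = λ(λ + 6).
All 2 eigenvalues are distinct, so B is diagonalizable.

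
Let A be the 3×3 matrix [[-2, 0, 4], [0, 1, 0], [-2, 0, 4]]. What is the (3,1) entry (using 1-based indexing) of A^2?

-4

Characteristic polynomial: μ^3 - 3μ^2 + 2μ = μ(μ - 2)(μ - 1), so the eigenvalues are 0, 1, 2.
μ=0: eigenvector (2, 0, 1).
μ=1: eigenvector (0, 1, 0).
μ=2: eigenvector (1, 0, 1).
P = [[2, 0, 1], [0, 1, 0], [1, 0, 1]], D = diag(0, 1, 2), P⁻¹ = [[1, 0, -1], [0, 1, 0], [-1, 0, 2]].
A² = P·diag(0, 1, 4)·P⁻¹ = [[-4, 0, 8], [0, 1, 0], [-4, 0, 8]].
The requested entry is -4.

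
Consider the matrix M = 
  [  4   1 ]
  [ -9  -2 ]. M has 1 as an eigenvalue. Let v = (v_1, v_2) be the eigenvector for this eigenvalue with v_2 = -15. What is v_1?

5

M − 1I = [[3, 1], [-9, -3]].
Solving (M − 1I)v = 0 gives the eigenspace spanned by (5, -15).
With v_2 = -15, v = (5, -15), so v_1 = 5.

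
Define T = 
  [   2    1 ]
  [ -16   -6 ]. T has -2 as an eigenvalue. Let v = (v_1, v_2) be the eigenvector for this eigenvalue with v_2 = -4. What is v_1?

T + 2I = [[4, 1], [-16, -4]].
Solving (T + 2I)v = 0 gives the eigenspace spanned by (1, -4).
With v_2 = -4, v = (1, -4), so v_1 = 1.

1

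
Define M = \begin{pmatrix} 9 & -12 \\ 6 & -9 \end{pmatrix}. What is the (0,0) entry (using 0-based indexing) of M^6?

Characteristic polynomial: μ^2 - 9 = (μ - 3)(μ + 3), so the eigenvalues are -3, 3.
μ=3: eigenvector (2, 1).
μ=-3: eigenvector (-1, -1).
P = [[2, -1], [1, -1]], D = diag(3, -3), P⁻¹ = [[1, -1], [1, -2]].
M⁶ = P·diag(729, 729)·P⁻¹ = [[729, 0], [0, 729]].
The requested entry is 729.

729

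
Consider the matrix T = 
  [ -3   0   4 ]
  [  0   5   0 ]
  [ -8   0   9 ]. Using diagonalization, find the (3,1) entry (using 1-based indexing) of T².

-48

Characteristic polynomial: r^3 - 11r^2 + 35r - 25 = (r - 5)^2(r - 1), so the eigenvalues are 1, 5, 5.
r=5: eigenvector (0, 1, 0).
r=5: eigenvector (1, 0, 2).
r=1: eigenvector (-1, 0, -1).
P = [[0, 1, -1], [1, 0, 0], [0, 2, -1]], D = diag(5, 5, 1), P⁻¹ = [[0, 1, 0], [-1, 0, 1], [-2, 0, 1]].
T² = P·diag(25, 25, 1)·P⁻¹ = [[-23, 0, 24], [0, 25, 0], [-48, 0, 49]].
The requested entry is -48.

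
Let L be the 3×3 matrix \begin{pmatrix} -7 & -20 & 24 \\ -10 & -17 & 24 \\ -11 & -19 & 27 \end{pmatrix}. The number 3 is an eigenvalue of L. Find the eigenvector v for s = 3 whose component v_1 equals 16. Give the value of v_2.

L − 3I = [[-10, -20, 24], [-10, -20, 24], [-11, -19, 24]].
Solving (L − 3I)v = 0 gives the eigenspace spanned by (16, 16, 20).
With v_1 = 16, v = (16, 16, 20), so v_2 = 16.

16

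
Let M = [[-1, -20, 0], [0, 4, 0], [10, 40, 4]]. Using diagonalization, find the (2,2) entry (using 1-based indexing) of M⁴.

Characteristic polynomial: s^3 - 7s^2 + 8s + 16 = (s - 4)^2(s + 1), so the eigenvalues are -1, 4, 4.
s=-1: eigenvector (1, 0, -2).
s=4: eigenvector (-4, 1, 9).
s=4: eigenvector (0, 0, 1).
P = [[1, -4, 0], [0, 1, 0], [-2, 9, 1]], D = diag(-1, 4, 4), P⁻¹ = [[1, 4, 0], [0, 1, 0], [2, -1, 1]].
M⁴ = P·diag(1, 256, 256)·P⁻¹ = [[1, -1020, 0], [0, 256, 0], [510, 2040, 256]].
The requested entry is 256.

256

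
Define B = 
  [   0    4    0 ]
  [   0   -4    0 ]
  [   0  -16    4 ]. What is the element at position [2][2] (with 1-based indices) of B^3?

-64

Characteristic polynomial: μ^3 - 16μ = μ(μ - 4)(μ + 4), so the eigenvalues are -4, 0, 4.
μ=0: eigenvector (1, 0, 0).
μ=-4: eigenvector (-1, 1, 2).
μ=4: eigenvector (0, 0, 1).
P = [[1, -1, 0], [0, 1, 0], [0, 2, 1]], D = diag(0, -4, 4), P⁻¹ = [[1, 1, 0], [0, 1, 0], [0, -2, 1]].
B³ = P·diag(0, -64, 64)·P⁻¹ = [[0, 64, 0], [0, -64, 0], [0, -256, 64]].
The requested entry is -64.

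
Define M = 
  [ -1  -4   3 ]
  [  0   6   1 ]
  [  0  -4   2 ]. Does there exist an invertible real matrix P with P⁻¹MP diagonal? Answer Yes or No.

Characteristic polynomial: p(r) = r^3 - 7r^2 + 8r + 16 = (r - 4)^2(r + 1).
r = 4 has algebraic multiplicity 2; rank(M − 4I) = 2, so geometric multiplicity = 1.
Geometric multiplicity < algebraic multiplicity, so M is not diagonalizable.

No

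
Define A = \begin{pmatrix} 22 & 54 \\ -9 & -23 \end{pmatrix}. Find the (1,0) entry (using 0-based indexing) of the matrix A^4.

Characteristic polynomial: μ^2 + μ - 20 = (μ - 4)(μ + 5), so the eigenvalues are -5, 4.
μ=-5: eigenvector (-2, 1).
μ=4: eigenvector (-3, 1).
P = [[-2, -3], [1, 1]], D = diag(-5, 4), P⁻¹ = [[1, 3], [-1, -2]].
A⁴ = P·diag(625, 256)·P⁻¹ = [[-482, -2214], [369, 1363]].
The requested entry is 369.

369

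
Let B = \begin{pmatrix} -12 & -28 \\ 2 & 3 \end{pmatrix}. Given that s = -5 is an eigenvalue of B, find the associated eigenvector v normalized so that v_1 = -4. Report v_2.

1

B + 5I = [[-7, -28], [2, 8]].
Solving (B + 5I)v = 0 gives the eigenspace spanned by (-4, 1).
With v_1 = -4, v = (-4, 1), so v_2 = 1.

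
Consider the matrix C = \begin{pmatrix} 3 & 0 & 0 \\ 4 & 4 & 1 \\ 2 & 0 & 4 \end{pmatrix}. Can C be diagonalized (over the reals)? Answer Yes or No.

Characteristic polynomial: p(t) = t^3 - 11t^2 + 40t - 48 = (t - 4)^2(t - 3).
t = 4 has algebraic multiplicity 2; rank(C − 4I) = 2, so geometric multiplicity = 1.
Geometric multiplicity < algebraic multiplicity, so C is not diagonalizable.

No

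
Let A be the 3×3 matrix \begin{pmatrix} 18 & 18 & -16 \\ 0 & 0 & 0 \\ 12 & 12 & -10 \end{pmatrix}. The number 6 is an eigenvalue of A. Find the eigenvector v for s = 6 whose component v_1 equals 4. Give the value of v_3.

A − 6I = [[12, 18, -16], [0, -6, 0], [12, 12, -16]].
Solving (A − 6I)v = 0 gives the eigenspace spanned by (4, 0, 3).
With v_1 = 4, v = (4, 0, 3), so v_3 = 3.

3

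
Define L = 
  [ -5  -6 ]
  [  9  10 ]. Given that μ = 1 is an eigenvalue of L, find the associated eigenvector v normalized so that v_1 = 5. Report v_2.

L − 1I = [[-6, -6], [9, 9]].
Solving (L − 1I)v = 0 gives the eigenspace spanned by (5, -5).
With v_1 = 5, v = (5, -5), so v_2 = -5.

-5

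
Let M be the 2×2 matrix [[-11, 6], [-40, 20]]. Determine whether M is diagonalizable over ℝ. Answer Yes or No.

Yes

Characteristic polynomial: p(μ) = μ^2 - 9μ + 20 = (μ - 5)(μ - 4).
All 2 eigenvalues are distinct, so M is diagonalizable.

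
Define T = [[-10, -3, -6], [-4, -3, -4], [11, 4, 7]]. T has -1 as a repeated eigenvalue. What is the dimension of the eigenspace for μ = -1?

T + 1I = [[-9, -3, -6], [-4, -2, -4], [11, 4, 8]].
This matrix has rank 2, so its null space has dimension 3 − 2 = 1.

1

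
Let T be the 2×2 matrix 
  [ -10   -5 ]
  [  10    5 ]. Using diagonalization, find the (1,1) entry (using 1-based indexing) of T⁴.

1250

Characteristic polynomial: μ^2 + 5μ = μ(μ + 5), so the eigenvalues are -5, 0.
μ=0: eigenvector (1, -2).
μ=-5: eigenvector (-1, 1).
P = [[1, -1], [-2, 1]], D = diag(0, -5), P⁻¹ = [[-1, -1], [-2, -1]].
T⁴ = P·diag(0, 625)·P⁻¹ = [[1250, 625], [-1250, -625]].
The requested entry is 1250.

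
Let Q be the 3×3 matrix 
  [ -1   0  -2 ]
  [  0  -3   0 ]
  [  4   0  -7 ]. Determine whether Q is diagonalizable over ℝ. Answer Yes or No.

Yes

Characteristic polynomial: p(s) = s^3 + 11s^2 + 39s + 45 = (s + 3)^2(s + 5).
s = -3 has algebraic multiplicity 2; rank(Q + 3I) = 1, so geometric multiplicity = 2.
Every eigenvalue has geometric = algebraic multiplicity, so Q is diagonalizable.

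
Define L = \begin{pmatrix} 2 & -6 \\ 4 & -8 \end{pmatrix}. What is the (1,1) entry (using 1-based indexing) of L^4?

-464

Characteristic polynomial: t^2 + 6t + 8 = (t + 2)(t + 4), so the eigenvalues are -4, -2.
t=-4: eigenvector (-1, -1).
t=-2: eigenvector (-3, -2).
P = [[-1, -3], [-1, -2]], D = diag(-4, -2), P⁻¹ = [[2, -3], [-1, 1]].
L⁴ = P·diag(256, 16)·P⁻¹ = [[-464, 720], [-480, 736]].
The requested entry is -464.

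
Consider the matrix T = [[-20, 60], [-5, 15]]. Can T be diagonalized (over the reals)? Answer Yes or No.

Yes

Characteristic polynomial: p(λ) = λ^2 + 5λ = λ(λ + 5).
All 2 eigenvalues are distinct, so T is diagonalizable.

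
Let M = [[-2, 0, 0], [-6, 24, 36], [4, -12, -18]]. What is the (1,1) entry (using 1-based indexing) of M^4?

16

Characteristic polynomial: s^3 - 4s^2 - 12s = s(s - 6)(s + 2), so the eigenvalues are -2, 0, 6.
s=6: eigenvector (0, -2, 1).
s=0: eigenvector (0, -3, 2).
s=-2: eigenvector (1, 3, -2).
P = [[0, 0, 1], [-2, -3, 3], [1, 2, -2]], D = diag(6, 0, -2), P⁻¹ = [[0, -2, -3], [1, 1, 2], [1, 0, 0]].
M⁴ = P·diag(1296, 0, 16)·P⁻¹ = [[16, 0, 0], [48, 5184, 7776], [-32, -2592, -3888]].
The requested entry is 16.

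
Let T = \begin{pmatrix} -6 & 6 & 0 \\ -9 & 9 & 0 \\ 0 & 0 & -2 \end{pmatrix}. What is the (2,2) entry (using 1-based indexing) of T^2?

27

Characteristic polynomial: μ^3 - μ^2 - 6μ = μ(μ - 3)(μ + 2), so the eigenvalues are -2, 0, 3.
μ=0: eigenvector (1, 1, 0).
μ=-2: eigenvector (0, 0, 1).
μ=3: eigenvector (2, 3, 0).
P = [[1, 0, 2], [1, 0, 3], [0, 1, 0]], D = diag(0, -2, 3), P⁻¹ = [[3, -2, 0], [0, 0, 1], [-1, 1, 0]].
T² = P·diag(0, 4, 9)·P⁻¹ = [[-18, 18, 0], [-27, 27, 0], [0, 0, 4]].
The requested entry is 27.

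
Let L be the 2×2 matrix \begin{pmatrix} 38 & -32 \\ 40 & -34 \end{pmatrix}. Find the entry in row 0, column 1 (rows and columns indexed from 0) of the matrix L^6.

-186368

Characteristic polynomial: s^2 - 4s - 12 = (s - 6)(s + 2), so the eigenvalues are -2, 6.
s=-2: eigenvector (4, 5).
s=6: eigenvector (1, 1).
P = [[4, 1], [5, 1]], D = diag(-2, 6), P⁻¹ = [[-1, 1], [5, -4]].
L⁶ = P·diag(64, 46656)·P⁻¹ = [[233024, -186368], [232960, -186304]].
The requested entry is -186368.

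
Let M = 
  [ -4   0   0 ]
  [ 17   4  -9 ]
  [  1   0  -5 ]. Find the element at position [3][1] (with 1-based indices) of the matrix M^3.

61

Characteristic polynomial: μ^3 + 5μ^2 - 16μ - 80 = (μ - 4)(μ + 4)(μ + 5), so the eigenvalues are -5, -4, 4.
μ=-4: eigenvector (1, -1, 1).
μ=4: eigenvector (0, 1, 0).
μ=-5: eigenvector (0, 1, 1).
P = [[1, 0, 0], [-1, 1, 1], [1, 0, 1]], D = diag(-4, 4, -5), P⁻¹ = [[1, 0, 0], [2, 1, -1], [-1, 0, 1]].
M³ = P·diag(-64, 64, -125)·P⁻¹ = [[-64, 0, 0], [317, 64, -189], [61, 0, -125]].
The requested entry is 61.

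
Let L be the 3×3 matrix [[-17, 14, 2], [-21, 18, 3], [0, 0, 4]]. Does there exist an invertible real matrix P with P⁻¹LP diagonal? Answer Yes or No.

Characteristic polynomial: p(μ) = μ^3 - 5μ^2 - 8μ + 48 = (μ - 4)^2(μ + 3).
μ = 4 has algebraic multiplicity 2; rank(L − 4I) = 2, so geometric multiplicity = 1.
Geometric multiplicity < algebraic multiplicity, so L is not diagonalizable.

No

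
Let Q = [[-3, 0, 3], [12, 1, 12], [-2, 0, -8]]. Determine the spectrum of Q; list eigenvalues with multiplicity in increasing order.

-6, -5, 1

Characteristic polynomial: p(s) = s^3 + 10s^2 + 19s - 30 = (s - 1)(s + 5)(s + 6).
Roots (with multiplicity): -6, -5, 1.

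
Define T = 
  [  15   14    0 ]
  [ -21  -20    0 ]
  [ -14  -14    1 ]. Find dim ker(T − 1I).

2

T − 1I = [[14, 14, 0], [-21, -21, 0], [-14, -14, 0]].
This matrix has rank 1, so its null space has dimension 3 − 1 = 2.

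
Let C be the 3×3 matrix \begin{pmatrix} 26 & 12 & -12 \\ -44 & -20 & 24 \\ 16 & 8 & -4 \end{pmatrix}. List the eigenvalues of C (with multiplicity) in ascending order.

Characteristic polynomial: p(t) = t^3 - 2t^2 - 16t + 32 = (t - 4)(t - 2)(t + 4).
Roots (with multiplicity): -4, 2, 4.

-4, 2, 4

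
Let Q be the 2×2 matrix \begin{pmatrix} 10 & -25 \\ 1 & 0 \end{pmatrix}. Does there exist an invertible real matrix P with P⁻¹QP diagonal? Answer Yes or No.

Characteristic polynomial: p(μ) = μ^2 - 10μ + 25 = (μ - 5)^2.
μ = 5 has algebraic multiplicity 2; rank(Q − 5I) = 1, so geometric multiplicity = 1.
Geometric multiplicity < algebraic multiplicity, so Q is not diagonalizable.

No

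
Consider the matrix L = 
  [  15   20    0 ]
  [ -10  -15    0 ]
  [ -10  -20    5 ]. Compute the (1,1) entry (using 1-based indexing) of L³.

375

Characteristic polynomial: s^3 - 5s^2 - 25s + 125 = (s - 5)^2(s + 5), so the eigenvalues are -5, 5, 5.
s=5: eigenvector (2, -1, -3).
s=-5: eigenvector (-1, 1, 1).
s=5: eigenvector (0, 0, 1).
P = [[2, -1, 0], [-1, 1, 0], [-3, 1, 1]], D = diag(5, -5, 5), P⁻¹ = [[1, 1, 0], [1, 2, 0], [2, 1, 1]].
L³ = P·diag(125, -125, 125)·P⁻¹ = [[375, 500, 0], [-250, -375, 0], [-250, -500, 125]].
The requested entry is 375.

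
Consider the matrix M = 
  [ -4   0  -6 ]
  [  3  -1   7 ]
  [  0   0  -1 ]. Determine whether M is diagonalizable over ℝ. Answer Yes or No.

No

Characteristic polynomial: p(r) = r^3 + 6r^2 + 9r + 4 = (r + 1)^2(r + 4).
r = -1 has algebraic multiplicity 2; rank(M + 1I) = 2, so geometric multiplicity = 1.
Geometric multiplicity < algebraic multiplicity, so M is not diagonalizable.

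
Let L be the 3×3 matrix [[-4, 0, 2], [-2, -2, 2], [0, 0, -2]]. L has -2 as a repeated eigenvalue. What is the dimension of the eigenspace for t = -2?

2

L + 2I = [[-2, 0, 2], [-2, 0, 2], [0, 0, 0]].
This matrix has rank 1, so its null space has dimension 3 − 1 = 2.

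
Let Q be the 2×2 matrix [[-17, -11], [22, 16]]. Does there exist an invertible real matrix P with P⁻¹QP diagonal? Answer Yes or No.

Characteristic polynomial: p(t) = t^2 + t - 30 = (t - 5)(t + 6).
All 2 eigenvalues are distinct, so Q is diagonalizable.

Yes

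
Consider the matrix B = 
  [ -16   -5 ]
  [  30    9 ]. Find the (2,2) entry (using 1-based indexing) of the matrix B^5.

Characteristic polynomial: λ^2 + 7λ + 6 = (λ + 1)(λ + 6), so the eigenvalues are -6, -1.
λ=-6: eigenvector (1, -2).
λ=-1: eigenvector (1, -3).
P = [[1, 1], [-2, -3]], D = diag(-6, -1), P⁻¹ = [[3, 1], [-2, -1]].
B⁵ = P·diag(-7776, -1)·P⁻¹ = [[-23326, -7775], [46650, 15549]].
The requested entry is 15549.

15549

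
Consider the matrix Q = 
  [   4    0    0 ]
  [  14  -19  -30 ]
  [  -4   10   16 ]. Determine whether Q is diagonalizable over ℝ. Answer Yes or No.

Yes

Characteristic polynomial: p(t) = t^3 - t^2 - 16t + 16 = (t - 4)(t - 1)(t + 4).
All 3 eigenvalues are distinct, so Q is diagonalizable.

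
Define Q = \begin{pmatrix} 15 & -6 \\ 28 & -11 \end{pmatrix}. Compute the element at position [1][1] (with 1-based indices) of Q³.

Characteristic polynomial: μ^2 - 4μ + 3 = (μ - 3)(μ - 1), so the eigenvalues are 1, 3.
μ=3: eigenvector (1, 2).
μ=1: eigenvector (3, 7).
P = [[1, 3], [2, 7]], D = diag(3, 1), P⁻¹ = [[7, -3], [-2, 1]].
Q³ = P·diag(27, 1)·P⁻¹ = [[183, -78], [364, -155]].
The requested entry is 183.

183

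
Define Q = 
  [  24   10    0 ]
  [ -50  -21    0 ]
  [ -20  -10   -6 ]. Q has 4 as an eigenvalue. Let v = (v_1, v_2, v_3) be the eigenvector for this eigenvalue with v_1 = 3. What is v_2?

-6

Q − 4I = [[20, 10, 0], [-50, -25, 0], [-20, -10, -10]].
Solving (Q − 4I)v = 0 gives the eigenspace spanned by (3, -6, 0).
With v_1 = 3, v = (3, -6, 0), so v_2 = -6.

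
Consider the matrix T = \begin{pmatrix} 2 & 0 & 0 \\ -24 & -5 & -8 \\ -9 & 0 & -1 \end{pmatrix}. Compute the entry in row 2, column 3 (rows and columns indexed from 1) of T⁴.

1248

Characteristic polynomial: r^3 + 4r^2 - 7r - 10 = (r - 2)(r + 1)(r + 5), so the eigenvalues are -5, -1, 2.
r=2: eigenvector (1, 0, -3).
r=-1: eigenvector (0, -2, 1).
r=-5: eigenvector (0, 1, 0).
P = [[1, 0, 0], [0, -2, 1], [-3, 1, 0]], D = diag(2, -1, -5), P⁻¹ = [[1, 0, 0], [3, 0, 1], [6, 1, 2]].
T⁴ = P·diag(16, 1, 625)·P⁻¹ = [[16, 0, 0], [3744, 625, 1248], [-45, 0, 1]].
The requested entry is 1248.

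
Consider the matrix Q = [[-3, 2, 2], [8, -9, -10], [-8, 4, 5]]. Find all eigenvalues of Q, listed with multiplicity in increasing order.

Characteristic polynomial: p(s) = s^3 + 7s^2 + 7s - 15 = (s - 1)(s + 3)(s + 5).
Roots (with multiplicity): -5, -3, 1.

-5, -3, 1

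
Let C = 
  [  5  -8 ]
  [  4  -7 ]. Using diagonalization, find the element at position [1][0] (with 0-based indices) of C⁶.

Characteristic polynomial: μ^2 + 2μ - 3 = (μ - 1)(μ + 3), so the eigenvalues are -3, 1.
μ=-3: eigenvector (-1, -1).
μ=1: eigenvector (2, 1).
P = [[-1, 2], [-1, 1]], D = diag(-3, 1), P⁻¹ = [[1, -2], [1, -1]].
C⁶ = P·diag(729, 1)·P⁻¹ = [[-727, 1456], [-728, 1457]].
The requested entry is -728.

-728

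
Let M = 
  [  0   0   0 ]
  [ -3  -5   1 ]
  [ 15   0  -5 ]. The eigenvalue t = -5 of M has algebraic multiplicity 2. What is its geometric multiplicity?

1

M + 5I = [[5, 0, 0], [-3, 0, 1], [15, 0, 0]].
This matrix has rank 2, so its null space has dimension 3 − 2 = 1.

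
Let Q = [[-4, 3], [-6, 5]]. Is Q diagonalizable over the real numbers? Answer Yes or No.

Characteristic polynomial: p(r) = r^2 - r - 2 = (r - 2)(r + 1).
All 2 eigenvalues are distinct, so Q is diagonalizable.

Yes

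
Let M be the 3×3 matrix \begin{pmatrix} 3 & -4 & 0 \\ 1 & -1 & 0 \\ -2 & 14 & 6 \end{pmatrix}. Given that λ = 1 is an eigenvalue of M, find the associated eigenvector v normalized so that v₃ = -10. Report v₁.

10

M − 1I = [[2, -4, 0], [1, -2, 0], [-2, 14, 5]].
Solving (M − 1I)v = 0 gives the eigenspace spanned by (10, 5, -10).
With v₃ = -10, v = (10, 5, -10), so v₁ = 10.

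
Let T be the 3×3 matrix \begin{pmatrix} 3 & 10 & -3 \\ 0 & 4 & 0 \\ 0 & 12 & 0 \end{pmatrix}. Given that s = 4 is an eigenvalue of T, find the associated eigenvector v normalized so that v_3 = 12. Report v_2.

4

T − 4I = [[-1, 10, -3], [0, 0, 0], [0, 12, -4]].
Solving (T − 4I)v = 0 gives the eigenspace spanned by (4, 4, 12).
With v_3 = 12, v = (4, 4, 12), so v_2 = 4.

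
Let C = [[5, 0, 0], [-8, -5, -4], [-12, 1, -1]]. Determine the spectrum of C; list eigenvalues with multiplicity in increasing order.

Characteristic polynomial: p(s) = s^3 + s^2 - 21s - 45 = (s - 5)(s + 3)^2.
Roots (with multiplicity): -3, -3, 5.

-3, -3, 5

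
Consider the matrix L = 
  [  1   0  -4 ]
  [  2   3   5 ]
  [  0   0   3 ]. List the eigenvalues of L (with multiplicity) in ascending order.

1, 3, 3

Characteristic polynomial: p(λ) = λ^3 - 7λ^2 + 15λ - 9 = (λ - 3)^2(λ - 1).
Roots (with multiplicity): 1, 3, 3.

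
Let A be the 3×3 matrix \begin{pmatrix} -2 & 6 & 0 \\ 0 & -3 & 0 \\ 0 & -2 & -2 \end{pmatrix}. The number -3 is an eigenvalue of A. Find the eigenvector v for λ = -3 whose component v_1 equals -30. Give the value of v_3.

A + 3I = [[1, 6, 0], [0, 0, 0], [0, -2, 1]].
Solving (A + 3I)v = 0 gives the eigenspace spanned by (-30, 5, 10).
With v_1 = -30, v = (-30, 5, 10), so v_3 = 10.

10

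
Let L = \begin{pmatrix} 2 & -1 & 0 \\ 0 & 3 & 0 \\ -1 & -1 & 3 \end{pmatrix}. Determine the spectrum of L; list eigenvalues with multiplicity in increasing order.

Characteristic polynomial: p(r) = r^3 - 8r^2 + 21r - 18 = (r - 3)^2(r - 2).
Roots (with multiplicity): 2, 3, 3.

2, 3, 3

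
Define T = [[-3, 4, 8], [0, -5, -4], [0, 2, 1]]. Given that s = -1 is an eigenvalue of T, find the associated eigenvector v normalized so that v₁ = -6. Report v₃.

T + 1I = [[-2, 4, 8], [0, -4, -4], [0, 2, 2]].
Solving (T + 1I)v = 0 gives the eigenspace spanned by (-6, 3, -3).
With v₁ = -6, v = (-6, 3, -3), so v₃ = -3.

-3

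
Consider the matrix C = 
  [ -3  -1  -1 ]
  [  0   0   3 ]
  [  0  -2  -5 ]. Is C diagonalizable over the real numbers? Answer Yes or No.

Yes

Characteristic polynomial: p(r) = r^3 + 8r^2 + 21r + 18 = (r + 2)(r + 3)^2.
r = -3 has algebraic multiplicity 2; rank(C + 3I) = 1, so geometric multiplicity = 2.
Every eigenvalue has geometric = algebraic multiplicity, so C is diagonalizable.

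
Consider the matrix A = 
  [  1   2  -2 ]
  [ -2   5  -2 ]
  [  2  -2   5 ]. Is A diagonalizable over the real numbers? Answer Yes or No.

Characteristic polynomial: p(r) = r^3 - 11r^2 + 39r - 45 = (r - 5)(r - 3)^2.
r = 3 has algebraic multiplicity 2; rank(A − 3I) = 1, so geometric multiplicity = 2.
Every eigenvalue has geometric = algebraic multiplicity, so A is diagonalizable.

Yes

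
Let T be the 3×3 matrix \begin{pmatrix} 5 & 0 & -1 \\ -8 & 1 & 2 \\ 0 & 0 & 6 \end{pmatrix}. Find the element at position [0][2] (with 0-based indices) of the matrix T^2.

Characteristic polynomial: s^3 - 12s^2 + 41s - 30 = (s - 6)(s - 5)(s - 1), so the eigenvalues are 1, 5, 6.
s=6: eigenvector (-1, 2, 1).
s=1: eigenvector (0, 1, 0).
s=5: eigenvector (1, -2, 0).
P = [[-1, 0, 1], [2, 1, -2], [1, 0, 0]], D = diag(6, 1, 5), P⁻¹ = [[0, 0, 1], [2, 1, 0], [1, 0, 1]].
T² = P·diag(36, 1, 25)·P⁻¹ = [[25, 0, -11], [-48, 1, 22], [0, 0, 36]].
The requested entry is -11.

-11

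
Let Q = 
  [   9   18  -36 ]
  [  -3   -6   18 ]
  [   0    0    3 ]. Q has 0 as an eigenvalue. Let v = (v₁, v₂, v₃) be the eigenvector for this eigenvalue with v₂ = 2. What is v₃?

0

Q = [[9, 18, -36], [-3, -6, 18], [0, 0, 3]].
Solving (Q)v = 0 gives the eigenspace spanned by (-4, 2, 0).
With v₂ = 2, v = (-4, 2, 0), so v₃ = 0.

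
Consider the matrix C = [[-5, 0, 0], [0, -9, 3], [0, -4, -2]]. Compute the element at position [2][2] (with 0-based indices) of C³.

Characteristic polynomial: μ^3 + 16μ^2 + 85μ + 150 = (μ + 5)^2(μ + 6), so the eigenvalues are -6, -5, -5.
μ=-5: eigenvector (1, 0, 0).
μ=-6: eigenvector (0, 1, 1).
μ=-5: eigenvector (1, 3, 4).
P = [[1, 0, 1], [0, 1, 3], [0, 1, 4]], D = diag(-5, -6, -5), P⁻¹ = [[1, 1, -1], [0, 4, -3], [0, -1, 1]].
C³ = P·diag(-125, -216, -125)·P⁻¹ = [[-125, 0, 0], [0, -489, 273], [0, -364, 148]].
The requested entry is 148.

148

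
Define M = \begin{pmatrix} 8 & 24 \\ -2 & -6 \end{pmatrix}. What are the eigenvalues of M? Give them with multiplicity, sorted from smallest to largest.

0, 2

Characteristic polynomial: p(λ) = λ^2 - 2λ = λ(λ - 2).
Roots (with multiplicity): 0, 2.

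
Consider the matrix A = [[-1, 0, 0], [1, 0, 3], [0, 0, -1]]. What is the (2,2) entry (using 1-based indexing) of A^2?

0

Characteristic polynomial: μ^3 + 2μ^2 + μ = μ(μ + 1)^2, so the eigenvalues are -1, -1, 0.
μ=-1: eigenvector (1, -4, 1).
μ=0: eigenvector (0, 1, 0).
μ=-1: eigenvector (1, -1, 0).
P = [[1, 0, 1], [-4, 1, -1], [1, 0, 0]], D = diag(-1, 0, -1), P⁻¹ = [[0, 0, 1], [1, 1, 3], [1, 0, -1]].
A² = P·diag(1, 0, 1)·P⁻¹ = [[1, 0, 0], [-1, 0, -3], [0, 0, 1]].
The requested entry is 0.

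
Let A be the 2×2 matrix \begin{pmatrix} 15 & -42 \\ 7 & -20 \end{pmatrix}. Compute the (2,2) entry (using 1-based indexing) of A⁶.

139966

Characteristic polynomial: r^2 + 5r - 6 = (r - 1)(r + 6), so the eigenvalues are -6, 1.
r=1: eigenvector (3, 1).
r=-6: eigenvector (-2, -1).
P = [[3, -2], [1, -1]], D = diag(1, -6), P⁻¹ = [[1, -2], [1, -3]].
A⁶ = P·diag(1, 46656)·P⁻¹ = [[-93309, 279930], [-46655, 139966]].
The requested entry is 139966.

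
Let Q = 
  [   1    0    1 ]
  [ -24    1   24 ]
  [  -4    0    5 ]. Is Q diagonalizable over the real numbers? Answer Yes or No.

Characteristic polynomial: p(s) = s^3 - 7s^2 + 15s - 9 = (s - 3)^2(s - 1).
s = 3 has algebraic multiplicity 2; rank(Q − 3I) = 2, so geometric multiplicity = 1.
Geometric multiplicity < algebraic multiplicity, so Q is not diagonalizable.

No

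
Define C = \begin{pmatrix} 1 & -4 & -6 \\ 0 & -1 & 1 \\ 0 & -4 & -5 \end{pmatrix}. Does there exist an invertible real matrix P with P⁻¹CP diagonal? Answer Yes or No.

No

Characteristic polynomial: p(r) = r^3 + 5r^2 + 3r - 9 = (r - 1)(r + 3)^2.
r = -3 has algebraic multiplicity 2; rank(C + 3I) = 2, so geometric multiplicity = 1.
Geometric multiplicity < algebraic multiplicity, so C is not diagonalizable.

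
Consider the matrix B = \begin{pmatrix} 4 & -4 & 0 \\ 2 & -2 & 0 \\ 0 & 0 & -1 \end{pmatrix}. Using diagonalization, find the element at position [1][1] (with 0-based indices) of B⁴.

Characteristic polynomial: r^3 - r^2 - 2r = r(r - 2)(r + 1), so the eigenvalues are -1, 0, 2.
r=0: eigenvector (-1, -1, 0).
r=2: eigenvector (2, 1, 0).
r=-1: eigenvector (0, 0, 1).
P = [[-1, 2, 0], [-1, 1, 0], [0, 0, 1]], D = diag(0, 2, -1), P⁻¹ = [[1, -2, 0], [1, -1, 0], [0, 0, 1]].
B⁴ = P·diag(0, 16, 1)·P⁻¹ = [[32, -32, 0], [16, -16, 0], [0, 0, 1]].
The requested entry is -16.

-16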